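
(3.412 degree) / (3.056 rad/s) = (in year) 6.179e-10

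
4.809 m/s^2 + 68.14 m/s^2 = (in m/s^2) 72.95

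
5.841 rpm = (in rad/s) 0.6117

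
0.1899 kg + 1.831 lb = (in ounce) 35.99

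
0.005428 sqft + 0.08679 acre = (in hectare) 0.03512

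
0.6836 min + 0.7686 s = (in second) 41.78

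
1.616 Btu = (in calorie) 407.5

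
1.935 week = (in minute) 1.95e+04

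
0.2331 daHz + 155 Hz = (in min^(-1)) 9440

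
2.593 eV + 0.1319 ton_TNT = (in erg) 5.519e+15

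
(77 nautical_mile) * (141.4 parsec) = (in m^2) 6.222e+23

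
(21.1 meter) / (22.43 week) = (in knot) 3.023e-06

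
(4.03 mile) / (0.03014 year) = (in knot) 0.01326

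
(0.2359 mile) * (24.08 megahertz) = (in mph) 2.045e+10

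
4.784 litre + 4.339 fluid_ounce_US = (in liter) 4.912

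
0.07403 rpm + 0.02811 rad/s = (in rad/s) 0.03586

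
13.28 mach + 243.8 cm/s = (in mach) 13.29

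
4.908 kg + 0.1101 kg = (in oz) 177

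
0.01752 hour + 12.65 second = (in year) 2.401e-06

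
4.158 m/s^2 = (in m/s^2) 4.158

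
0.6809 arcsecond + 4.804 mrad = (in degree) 0.2754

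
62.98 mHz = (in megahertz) 6.298e-08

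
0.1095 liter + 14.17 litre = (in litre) 14.28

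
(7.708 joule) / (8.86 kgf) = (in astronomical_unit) 5.93e-13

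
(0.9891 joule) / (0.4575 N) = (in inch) 85.12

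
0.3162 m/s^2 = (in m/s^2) 0.3162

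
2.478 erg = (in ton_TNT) 5.923e-17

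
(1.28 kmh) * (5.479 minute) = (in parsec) 3.788e-15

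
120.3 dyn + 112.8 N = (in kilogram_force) 11.5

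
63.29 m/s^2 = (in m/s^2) 63.29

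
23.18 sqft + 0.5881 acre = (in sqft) 2.564e+04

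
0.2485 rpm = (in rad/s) 0.02602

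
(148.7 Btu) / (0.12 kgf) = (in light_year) 1.409e-11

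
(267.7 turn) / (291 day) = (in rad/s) 6.69e-05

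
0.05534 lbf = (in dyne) 2.462e+04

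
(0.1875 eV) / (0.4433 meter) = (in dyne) 6.777e-15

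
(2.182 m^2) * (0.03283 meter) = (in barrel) 0.4506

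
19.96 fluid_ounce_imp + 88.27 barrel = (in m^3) 14.03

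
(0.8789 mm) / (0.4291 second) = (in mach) 6.015e-06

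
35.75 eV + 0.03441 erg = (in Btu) 3.261e-12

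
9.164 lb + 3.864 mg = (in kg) 4.157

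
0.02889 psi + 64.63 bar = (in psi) 937.4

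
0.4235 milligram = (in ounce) 1.494e-05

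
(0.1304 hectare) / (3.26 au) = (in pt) 7.579e-06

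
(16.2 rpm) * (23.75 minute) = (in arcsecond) 4.986e+08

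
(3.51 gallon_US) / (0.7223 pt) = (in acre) 0.01288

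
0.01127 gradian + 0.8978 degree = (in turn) 0.002522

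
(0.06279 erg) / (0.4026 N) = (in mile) 9.691e-12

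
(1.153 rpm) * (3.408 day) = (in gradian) 2.263e+06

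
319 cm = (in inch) 125.6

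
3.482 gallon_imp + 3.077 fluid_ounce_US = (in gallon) 4.206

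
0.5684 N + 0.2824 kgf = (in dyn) 3.338e+05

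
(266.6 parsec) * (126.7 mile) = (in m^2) 1.677e+24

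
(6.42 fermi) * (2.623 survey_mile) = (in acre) 6.697e-15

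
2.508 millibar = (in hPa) 2.508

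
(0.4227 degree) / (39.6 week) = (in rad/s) 3.08e-10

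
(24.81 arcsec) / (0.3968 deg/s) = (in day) 2.01e-07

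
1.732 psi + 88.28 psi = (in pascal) 6.206e+05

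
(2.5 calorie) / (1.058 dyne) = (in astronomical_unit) 6.609e-06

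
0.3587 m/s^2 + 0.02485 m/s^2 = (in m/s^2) 0.3836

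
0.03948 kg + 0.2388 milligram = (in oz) 1.393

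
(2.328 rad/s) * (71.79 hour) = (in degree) 3.447e+07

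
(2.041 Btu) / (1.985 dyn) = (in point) 3.075e+11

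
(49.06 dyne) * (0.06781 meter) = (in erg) 332.7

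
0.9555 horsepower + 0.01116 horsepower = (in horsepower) 0.9667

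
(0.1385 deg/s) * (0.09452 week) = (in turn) 21.99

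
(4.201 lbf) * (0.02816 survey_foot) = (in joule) 0.1604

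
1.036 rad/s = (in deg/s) 59.36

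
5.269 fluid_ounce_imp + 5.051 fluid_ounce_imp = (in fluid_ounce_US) 9.915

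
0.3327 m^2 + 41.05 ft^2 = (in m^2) 4.146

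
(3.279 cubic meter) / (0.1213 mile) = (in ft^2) 0.1808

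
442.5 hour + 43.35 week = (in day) 321.9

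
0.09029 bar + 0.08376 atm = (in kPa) 17.52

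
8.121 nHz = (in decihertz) 8.121e-08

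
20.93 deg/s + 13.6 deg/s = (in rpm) 5.755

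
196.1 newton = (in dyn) 1.961e+07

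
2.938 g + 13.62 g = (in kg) 0.01656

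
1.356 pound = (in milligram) 6.151e+05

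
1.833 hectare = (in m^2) 1.833e+04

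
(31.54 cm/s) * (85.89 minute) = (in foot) 5333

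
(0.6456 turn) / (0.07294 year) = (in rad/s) 1.763e-06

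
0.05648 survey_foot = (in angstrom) 1.722e+08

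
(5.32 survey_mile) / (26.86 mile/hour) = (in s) 713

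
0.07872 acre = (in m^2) 318.6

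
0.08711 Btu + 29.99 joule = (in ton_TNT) 2.913e-08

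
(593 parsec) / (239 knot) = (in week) 2.461e+11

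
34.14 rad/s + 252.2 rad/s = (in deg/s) 1.641e+04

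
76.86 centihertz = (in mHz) 768.6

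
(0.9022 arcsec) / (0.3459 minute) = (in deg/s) 1.208e-05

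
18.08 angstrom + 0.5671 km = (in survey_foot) 1861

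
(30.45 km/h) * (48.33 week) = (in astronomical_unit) 0.001653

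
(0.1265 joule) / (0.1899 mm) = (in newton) 666.1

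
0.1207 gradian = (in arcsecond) 391.1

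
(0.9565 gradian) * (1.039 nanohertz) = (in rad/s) 1.561e-11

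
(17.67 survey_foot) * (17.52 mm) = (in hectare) 9.436e-06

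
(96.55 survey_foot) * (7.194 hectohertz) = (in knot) 4.115e+04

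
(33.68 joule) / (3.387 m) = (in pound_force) 2.235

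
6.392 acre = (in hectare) 2.587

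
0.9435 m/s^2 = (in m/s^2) 0.9435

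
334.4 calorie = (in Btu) 1.326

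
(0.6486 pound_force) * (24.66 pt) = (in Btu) 2.379e-05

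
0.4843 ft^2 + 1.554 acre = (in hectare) 0.6289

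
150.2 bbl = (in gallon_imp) 5253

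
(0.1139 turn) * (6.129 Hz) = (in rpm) 41.89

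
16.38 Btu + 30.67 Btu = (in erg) 4.964e+11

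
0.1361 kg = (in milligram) 1.361e+05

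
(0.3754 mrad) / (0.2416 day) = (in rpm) 1.717e-07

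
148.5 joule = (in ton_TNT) 3.549e-08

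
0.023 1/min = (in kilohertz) 3.833e-07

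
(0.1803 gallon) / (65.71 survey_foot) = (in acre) 8.421e-09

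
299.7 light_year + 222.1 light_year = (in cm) 4.937e+20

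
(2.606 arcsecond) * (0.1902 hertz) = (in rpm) 2.295e-05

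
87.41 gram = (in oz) 3.083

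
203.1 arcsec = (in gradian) 0.06269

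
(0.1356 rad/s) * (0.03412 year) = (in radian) 1.459e+05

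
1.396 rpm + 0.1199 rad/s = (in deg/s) 15.25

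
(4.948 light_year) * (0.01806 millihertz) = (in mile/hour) 1.891e+12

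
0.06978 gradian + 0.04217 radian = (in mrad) 43.27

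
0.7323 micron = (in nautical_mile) 3.954e-10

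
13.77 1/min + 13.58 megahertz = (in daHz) 1.358e+06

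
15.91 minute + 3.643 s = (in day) 0.01109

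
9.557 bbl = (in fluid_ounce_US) 5.138e+04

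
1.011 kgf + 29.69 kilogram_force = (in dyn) 3.011e+07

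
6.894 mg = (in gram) 0.006894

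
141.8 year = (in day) 5.176e+04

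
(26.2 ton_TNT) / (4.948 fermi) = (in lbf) 4.981e+24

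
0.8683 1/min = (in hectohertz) 0.0001447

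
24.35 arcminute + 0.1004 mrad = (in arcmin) 24.7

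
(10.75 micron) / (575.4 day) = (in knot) 4.203e-13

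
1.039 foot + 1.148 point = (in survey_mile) 0.000197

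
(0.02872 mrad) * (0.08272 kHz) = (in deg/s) 0.1361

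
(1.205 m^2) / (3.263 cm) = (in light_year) 3.903e-15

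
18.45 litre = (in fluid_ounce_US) 623.9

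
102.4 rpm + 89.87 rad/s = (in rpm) 960.6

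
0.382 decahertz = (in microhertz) 3.82e+06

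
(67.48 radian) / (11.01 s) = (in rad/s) 6.129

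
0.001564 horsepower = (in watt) 1.166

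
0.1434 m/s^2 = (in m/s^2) 0.1434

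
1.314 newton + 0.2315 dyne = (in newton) 1.314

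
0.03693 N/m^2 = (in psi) 5.356e-06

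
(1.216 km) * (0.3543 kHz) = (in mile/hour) 9.637e+05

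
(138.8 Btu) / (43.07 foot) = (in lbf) 2508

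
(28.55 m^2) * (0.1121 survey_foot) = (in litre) 975.5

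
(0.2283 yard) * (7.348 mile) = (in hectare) 0.2469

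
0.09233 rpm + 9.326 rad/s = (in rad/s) 9.336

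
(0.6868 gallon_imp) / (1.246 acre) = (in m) 6.192e-07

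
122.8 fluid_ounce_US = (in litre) 3.632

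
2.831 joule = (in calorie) 0.6766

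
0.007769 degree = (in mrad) 0.1356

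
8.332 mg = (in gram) 0.008332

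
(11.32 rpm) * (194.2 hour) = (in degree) 4.748e+07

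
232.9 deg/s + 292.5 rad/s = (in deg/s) 1.699e+04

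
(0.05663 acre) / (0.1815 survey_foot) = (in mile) 2.574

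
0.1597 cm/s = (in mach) 4.69e-06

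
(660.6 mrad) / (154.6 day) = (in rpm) 4.723e-07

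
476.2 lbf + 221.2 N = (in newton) 2339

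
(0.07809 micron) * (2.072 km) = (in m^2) 0.0001618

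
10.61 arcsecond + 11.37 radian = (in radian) 11.37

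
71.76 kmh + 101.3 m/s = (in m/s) 121.2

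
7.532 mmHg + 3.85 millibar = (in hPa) 13.89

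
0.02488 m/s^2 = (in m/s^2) 0.02488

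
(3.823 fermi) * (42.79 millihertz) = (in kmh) 5.889e-16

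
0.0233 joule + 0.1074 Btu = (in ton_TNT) 2.709e-08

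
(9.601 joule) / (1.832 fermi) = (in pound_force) 1.178e+15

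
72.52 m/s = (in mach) 0.213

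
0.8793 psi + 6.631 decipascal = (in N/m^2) 6063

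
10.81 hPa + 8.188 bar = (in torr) 6150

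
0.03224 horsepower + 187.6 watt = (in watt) 211.6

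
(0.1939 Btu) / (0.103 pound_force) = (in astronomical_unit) 2.985e-09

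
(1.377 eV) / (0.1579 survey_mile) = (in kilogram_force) 8.853e-23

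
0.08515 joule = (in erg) 8.515e+05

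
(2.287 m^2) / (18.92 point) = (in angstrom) 3.426e+12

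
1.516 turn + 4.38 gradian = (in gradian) 610.8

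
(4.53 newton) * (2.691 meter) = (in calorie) 2.914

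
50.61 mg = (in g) 0.05061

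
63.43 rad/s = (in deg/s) 3634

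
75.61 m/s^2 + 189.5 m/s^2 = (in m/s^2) 265.1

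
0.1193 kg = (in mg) 1.193e+05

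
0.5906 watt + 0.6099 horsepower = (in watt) 455.4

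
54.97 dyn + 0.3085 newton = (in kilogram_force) 0.03151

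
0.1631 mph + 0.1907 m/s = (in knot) 0.5124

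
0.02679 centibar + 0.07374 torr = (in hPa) 0.3662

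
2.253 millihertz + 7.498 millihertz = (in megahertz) 9.751e-09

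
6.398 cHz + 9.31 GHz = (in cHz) 9.31e+11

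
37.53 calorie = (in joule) 157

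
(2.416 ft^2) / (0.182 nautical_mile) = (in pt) 1.888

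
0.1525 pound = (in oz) 2.44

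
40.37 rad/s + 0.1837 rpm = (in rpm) 385.7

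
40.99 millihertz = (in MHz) 4.099e-08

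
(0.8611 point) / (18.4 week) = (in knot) 5.306e-11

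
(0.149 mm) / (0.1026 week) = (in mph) 5.371e-09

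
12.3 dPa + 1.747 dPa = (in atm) 1.386e-05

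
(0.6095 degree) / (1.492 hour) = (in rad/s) 1.981e-06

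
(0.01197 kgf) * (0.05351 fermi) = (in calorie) 1.501e-18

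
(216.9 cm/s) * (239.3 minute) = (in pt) 8.828e+07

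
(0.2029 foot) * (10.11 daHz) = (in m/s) 6.252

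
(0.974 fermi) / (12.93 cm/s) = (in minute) 1.255e-16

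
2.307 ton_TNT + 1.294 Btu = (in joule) 9.652e+09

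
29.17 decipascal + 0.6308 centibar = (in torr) 4.753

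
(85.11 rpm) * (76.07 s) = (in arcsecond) 1.398e+08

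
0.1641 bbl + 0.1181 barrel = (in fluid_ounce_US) 1517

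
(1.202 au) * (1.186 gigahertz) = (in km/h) 7.677e+20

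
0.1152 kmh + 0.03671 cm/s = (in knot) 0.06292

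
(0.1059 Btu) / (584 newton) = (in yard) 0.2092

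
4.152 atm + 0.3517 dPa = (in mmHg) 3156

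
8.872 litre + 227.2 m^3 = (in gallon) 6.002e+04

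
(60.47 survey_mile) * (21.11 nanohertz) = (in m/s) 0.002054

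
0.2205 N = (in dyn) 2.205e+04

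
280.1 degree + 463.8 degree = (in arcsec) 2.678e+06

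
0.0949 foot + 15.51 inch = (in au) 2.827e-12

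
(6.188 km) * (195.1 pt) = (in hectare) 0.04259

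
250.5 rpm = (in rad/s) 26.23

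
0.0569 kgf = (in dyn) 5.58e+04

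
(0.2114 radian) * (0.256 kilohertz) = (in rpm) 516.8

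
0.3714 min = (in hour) 0.00619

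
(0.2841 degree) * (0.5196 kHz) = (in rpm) 24.6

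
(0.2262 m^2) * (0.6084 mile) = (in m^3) 221.5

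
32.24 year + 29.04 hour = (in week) 1681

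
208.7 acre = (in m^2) 8.446e+05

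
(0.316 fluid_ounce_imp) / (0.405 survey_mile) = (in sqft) 1.483e-07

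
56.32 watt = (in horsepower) 0.07553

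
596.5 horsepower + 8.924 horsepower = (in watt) 4.515e+05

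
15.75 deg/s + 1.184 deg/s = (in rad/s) 0.2956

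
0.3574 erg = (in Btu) 3.387e-11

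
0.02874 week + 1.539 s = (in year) 0.0005512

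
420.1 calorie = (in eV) 1.097e+22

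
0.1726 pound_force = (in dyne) 7.678e+04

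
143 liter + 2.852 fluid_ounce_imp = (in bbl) 0.9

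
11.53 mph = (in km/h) 18.56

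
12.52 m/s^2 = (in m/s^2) 12.52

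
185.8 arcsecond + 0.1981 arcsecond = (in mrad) 0.9017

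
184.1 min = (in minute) 184.1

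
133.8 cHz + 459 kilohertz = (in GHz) 0.000459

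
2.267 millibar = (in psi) 0.03288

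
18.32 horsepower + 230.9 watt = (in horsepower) 18.63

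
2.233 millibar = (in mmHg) 1.675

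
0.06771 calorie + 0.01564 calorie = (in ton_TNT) 8.335e-11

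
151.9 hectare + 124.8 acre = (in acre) 500.2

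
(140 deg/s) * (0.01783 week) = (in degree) 1.51e+06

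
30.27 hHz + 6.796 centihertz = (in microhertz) 3.027e+09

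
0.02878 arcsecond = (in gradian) 8.883e-06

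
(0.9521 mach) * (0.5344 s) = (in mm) 1.732e+05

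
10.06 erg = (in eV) 6.279e+12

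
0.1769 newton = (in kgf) 0.01804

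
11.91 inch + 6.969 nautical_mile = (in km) 12.91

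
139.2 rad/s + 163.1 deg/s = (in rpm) 1356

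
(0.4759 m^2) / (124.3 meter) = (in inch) 0.1507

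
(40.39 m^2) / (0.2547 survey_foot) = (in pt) 1.475e+06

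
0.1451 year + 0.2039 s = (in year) 0.1451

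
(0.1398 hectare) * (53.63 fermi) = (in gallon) 1.981e-08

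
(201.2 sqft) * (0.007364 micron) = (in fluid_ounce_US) 0.004654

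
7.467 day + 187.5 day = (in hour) 4679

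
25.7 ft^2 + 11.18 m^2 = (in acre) 0.003353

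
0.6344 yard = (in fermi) 5.801e+14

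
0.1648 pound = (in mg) 7.475e+04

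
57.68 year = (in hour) 5.053e+05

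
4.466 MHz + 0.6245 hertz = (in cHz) 4.466e+08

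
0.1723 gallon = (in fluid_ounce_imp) 22.96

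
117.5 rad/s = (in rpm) 1122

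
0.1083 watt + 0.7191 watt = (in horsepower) 0.00111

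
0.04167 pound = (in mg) 1.89e+04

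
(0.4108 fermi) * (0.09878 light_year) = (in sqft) 4.132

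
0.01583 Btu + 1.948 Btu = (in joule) 2072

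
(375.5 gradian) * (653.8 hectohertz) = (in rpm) 3.683e+06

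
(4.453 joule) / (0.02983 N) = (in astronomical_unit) 9.979e-10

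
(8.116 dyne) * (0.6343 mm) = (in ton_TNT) 1.23e-17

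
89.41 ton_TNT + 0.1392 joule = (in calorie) 8.941e+10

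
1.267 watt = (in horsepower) 0.001699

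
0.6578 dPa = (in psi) 9.541e-06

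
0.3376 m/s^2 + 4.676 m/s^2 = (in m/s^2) 5.014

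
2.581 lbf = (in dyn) 1.148e+06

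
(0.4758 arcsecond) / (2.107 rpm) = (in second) 1.045e-05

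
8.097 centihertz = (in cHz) 8.097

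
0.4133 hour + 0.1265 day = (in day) 0.1437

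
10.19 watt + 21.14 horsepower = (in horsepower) 21.15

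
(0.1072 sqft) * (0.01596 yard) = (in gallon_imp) 0.03197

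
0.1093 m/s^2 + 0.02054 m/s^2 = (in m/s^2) 0.1298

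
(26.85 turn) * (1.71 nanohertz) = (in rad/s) 2.885e-07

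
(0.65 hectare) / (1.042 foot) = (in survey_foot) 6.715e+04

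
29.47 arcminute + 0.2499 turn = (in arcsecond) 3.256e+05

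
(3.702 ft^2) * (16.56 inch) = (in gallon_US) 38.22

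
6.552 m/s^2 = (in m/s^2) 6.552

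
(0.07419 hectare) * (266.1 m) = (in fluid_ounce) 6.676e+09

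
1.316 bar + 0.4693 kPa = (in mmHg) 990.6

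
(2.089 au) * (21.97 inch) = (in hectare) 1.744e+07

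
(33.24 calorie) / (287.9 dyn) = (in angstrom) 4.831e+14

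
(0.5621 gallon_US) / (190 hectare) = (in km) 1.12e-12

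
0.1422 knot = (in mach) 0.0002148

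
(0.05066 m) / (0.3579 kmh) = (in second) 0.5096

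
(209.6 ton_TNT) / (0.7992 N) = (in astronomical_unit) 7.335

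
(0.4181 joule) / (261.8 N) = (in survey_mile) 9.923e-07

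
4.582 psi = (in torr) 237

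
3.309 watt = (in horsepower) 0.004437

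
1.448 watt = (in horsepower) 0.001942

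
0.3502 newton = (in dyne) 3.502e+04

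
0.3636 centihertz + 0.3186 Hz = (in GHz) 3.222e-10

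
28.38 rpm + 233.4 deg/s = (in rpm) 67.28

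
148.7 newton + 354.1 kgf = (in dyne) 3.621e+08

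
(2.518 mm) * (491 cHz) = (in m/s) 0.01236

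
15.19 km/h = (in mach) 0.01239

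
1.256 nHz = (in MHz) 1.256e-15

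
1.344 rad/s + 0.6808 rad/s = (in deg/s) 116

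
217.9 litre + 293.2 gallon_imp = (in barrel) 9.754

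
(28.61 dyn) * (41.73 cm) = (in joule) 0.0001194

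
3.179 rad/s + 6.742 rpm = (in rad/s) 3.885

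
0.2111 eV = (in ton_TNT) 8.084e-30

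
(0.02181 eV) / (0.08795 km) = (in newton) 3.973e-23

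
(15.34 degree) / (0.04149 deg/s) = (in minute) 6.162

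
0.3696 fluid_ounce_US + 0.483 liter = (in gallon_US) 0.1305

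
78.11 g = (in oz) 2.755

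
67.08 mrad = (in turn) 0.01068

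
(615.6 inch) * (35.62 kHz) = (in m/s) 5.57e+05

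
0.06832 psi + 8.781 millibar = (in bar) 0.01349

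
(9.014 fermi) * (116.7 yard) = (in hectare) 9.619e-17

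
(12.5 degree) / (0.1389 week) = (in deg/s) 0.0001488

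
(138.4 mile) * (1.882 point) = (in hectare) 0.01479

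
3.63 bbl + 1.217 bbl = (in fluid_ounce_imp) 2.712e+04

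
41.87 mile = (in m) 6.738e+04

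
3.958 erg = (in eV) 2.47e+12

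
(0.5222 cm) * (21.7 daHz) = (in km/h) 4.079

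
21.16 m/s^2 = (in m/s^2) 21.16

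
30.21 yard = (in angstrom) 2.762e+11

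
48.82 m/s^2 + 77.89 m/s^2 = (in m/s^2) 126.7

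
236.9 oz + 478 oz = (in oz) 714.9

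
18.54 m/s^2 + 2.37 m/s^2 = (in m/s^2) 20.91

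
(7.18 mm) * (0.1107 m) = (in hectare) 7.948e-08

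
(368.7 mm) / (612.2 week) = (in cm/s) 9.958e-08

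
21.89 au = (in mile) 2.035e+09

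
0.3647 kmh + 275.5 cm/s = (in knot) 5.552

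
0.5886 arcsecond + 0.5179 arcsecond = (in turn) 8.538e-07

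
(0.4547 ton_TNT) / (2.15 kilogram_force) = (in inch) 3.552e+09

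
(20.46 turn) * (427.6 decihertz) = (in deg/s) 3.15e+05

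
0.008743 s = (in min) 0.0001457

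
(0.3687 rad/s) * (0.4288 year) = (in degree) 2.857e+08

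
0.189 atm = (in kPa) 19.15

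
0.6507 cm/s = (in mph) 0.01456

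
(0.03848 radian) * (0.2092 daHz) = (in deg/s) 4.612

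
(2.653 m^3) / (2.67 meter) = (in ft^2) 10.7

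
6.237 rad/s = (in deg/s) 357.4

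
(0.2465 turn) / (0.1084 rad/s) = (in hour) 0.003969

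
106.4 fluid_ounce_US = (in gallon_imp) 0.6922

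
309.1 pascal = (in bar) 0.003091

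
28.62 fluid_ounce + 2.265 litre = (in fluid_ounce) 105.2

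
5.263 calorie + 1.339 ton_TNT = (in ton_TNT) 1.339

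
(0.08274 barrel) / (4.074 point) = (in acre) 0.002262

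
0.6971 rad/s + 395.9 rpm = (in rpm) 402.6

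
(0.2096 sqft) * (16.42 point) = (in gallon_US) 0.0298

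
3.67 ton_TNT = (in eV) 9.584e+28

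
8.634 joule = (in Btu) 0.008183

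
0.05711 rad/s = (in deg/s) 3.272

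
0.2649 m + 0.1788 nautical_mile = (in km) 0.3314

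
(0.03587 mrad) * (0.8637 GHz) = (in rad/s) 3.098e+04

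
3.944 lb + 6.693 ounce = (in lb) 4.362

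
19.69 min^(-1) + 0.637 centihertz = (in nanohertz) 3.345e+08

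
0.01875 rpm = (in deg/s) 0.1125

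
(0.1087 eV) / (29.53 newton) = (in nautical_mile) 3.184e-25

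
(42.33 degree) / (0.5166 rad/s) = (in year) 4.535e-08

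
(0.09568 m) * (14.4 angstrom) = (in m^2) 1.378e-10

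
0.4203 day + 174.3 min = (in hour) 12.99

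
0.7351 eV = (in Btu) 1.116e-22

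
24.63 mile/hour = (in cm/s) 1101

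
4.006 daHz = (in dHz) 400.6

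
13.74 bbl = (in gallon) 577.1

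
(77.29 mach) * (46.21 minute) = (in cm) 7.297e+09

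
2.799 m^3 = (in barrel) 17.61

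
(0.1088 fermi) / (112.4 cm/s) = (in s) 9.68e-17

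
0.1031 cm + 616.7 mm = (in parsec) 2.002e-17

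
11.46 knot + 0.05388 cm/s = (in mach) 0.01732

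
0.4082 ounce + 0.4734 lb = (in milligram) 2.263e+05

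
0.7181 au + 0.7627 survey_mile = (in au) 0.7181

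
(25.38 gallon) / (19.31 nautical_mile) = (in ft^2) 2.892e-05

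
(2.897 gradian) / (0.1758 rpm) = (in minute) 0.0412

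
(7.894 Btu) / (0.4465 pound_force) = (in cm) 4.193e+05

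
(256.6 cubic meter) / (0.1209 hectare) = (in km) 0.0002122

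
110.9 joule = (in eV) 6.922e+20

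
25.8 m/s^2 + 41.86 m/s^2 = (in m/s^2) 67.66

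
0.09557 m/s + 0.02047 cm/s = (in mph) 0.2142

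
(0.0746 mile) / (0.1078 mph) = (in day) 0.02883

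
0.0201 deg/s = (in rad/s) 0.0003508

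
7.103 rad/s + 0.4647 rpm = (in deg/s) 409.8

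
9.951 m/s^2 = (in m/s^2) 9.951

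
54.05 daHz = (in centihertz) 5.405e+04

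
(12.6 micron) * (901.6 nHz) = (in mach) 3.336e-14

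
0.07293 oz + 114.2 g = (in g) 116.3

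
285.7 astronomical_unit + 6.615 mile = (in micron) 4.274e+19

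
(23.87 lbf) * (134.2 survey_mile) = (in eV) 1.431e+26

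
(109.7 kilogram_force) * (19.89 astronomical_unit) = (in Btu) 3.034e+12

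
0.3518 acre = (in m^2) 1424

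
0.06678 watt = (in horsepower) 8.955e-05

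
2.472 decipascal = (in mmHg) 0.001854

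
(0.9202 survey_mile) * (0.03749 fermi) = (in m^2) 5.552e-14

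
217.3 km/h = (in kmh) 217.3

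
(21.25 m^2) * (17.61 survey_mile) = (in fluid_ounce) 2.036e+10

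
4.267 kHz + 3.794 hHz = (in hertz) 4646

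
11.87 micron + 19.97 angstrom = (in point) 0.03365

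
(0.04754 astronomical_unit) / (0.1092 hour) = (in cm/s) 1.809e+09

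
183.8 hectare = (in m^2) 1.838e+06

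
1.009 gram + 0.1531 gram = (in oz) 0.04099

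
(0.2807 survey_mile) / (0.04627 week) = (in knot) 0.03138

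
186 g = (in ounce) 6.561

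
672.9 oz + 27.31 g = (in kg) 19.1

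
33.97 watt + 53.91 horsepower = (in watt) 4.023e+04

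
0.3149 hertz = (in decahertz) 0.03149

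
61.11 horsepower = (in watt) 4.557e+04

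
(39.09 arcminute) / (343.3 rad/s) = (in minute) 5.52e-07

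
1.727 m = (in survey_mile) 0.001073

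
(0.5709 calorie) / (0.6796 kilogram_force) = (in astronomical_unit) 2.396e-12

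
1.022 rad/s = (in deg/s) 58.56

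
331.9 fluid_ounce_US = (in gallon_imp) 2.159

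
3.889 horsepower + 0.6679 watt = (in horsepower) 3.89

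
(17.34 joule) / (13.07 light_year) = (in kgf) 1.43e-17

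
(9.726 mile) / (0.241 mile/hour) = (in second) 1.453e+05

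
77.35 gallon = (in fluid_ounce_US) 9901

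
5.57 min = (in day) 0.003868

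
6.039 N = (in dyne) 6.039e+05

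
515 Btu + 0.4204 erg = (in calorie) 1.299e+05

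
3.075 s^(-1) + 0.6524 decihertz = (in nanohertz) 3.14e+09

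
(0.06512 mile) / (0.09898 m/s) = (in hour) 0.2941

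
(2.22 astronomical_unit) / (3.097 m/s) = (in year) 3400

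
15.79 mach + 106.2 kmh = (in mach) 15.88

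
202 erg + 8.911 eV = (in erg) 202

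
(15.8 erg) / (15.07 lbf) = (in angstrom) 235.7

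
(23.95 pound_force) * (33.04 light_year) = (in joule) 3.33e+19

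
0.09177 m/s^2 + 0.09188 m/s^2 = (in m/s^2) 0.1837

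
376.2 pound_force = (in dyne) 1.673e+08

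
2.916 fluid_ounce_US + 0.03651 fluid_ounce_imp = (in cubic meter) 8.727e-05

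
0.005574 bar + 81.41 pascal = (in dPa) 6388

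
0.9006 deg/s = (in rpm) 0.1501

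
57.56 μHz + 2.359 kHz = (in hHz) 23.59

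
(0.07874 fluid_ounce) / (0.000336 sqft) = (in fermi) 7.46e+13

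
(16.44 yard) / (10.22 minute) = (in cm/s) 2.452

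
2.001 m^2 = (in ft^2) 21.54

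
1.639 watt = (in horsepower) 0.002198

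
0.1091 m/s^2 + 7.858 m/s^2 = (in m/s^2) 7.967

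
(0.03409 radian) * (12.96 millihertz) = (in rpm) 0.004219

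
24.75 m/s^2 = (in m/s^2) 24.75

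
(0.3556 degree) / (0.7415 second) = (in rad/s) 0.00837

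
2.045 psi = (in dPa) 1.41e+05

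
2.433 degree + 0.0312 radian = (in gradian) 4.69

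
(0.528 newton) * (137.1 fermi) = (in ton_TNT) 1.73e-23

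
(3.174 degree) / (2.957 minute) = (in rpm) 0.002982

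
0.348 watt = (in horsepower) 0.0004667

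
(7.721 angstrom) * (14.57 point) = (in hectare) 3.969e-16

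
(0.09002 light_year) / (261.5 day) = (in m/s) 3.769e+07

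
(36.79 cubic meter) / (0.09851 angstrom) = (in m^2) 3.735e+12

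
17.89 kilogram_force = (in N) 175.4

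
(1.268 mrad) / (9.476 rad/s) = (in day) 1.549e-09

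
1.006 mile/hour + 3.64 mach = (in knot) 2410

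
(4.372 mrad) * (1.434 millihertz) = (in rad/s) 6.269e-06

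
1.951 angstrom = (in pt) 5.53e-07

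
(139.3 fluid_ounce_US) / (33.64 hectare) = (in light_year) 1.294e-24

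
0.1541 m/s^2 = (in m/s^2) 0.1541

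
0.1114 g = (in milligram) 111.4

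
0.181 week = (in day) 1.267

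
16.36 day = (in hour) 392.6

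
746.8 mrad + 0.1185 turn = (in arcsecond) 3.076e+05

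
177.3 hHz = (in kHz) 17.73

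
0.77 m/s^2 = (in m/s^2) 0.77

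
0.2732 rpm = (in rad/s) 0.02861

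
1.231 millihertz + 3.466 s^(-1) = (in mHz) 3467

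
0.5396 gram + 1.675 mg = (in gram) 0.5413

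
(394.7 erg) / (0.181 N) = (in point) 0.6181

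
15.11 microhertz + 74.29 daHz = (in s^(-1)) 742.9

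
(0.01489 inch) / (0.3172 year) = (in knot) 7.349e-11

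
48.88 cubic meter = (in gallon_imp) 1.075e+04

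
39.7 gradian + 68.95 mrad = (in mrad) 692.6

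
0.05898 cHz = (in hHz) 5.898e-06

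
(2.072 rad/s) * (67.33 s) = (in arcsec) 2.878e+07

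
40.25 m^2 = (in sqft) 433.2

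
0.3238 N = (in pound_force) 0.07279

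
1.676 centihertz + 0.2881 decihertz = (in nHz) 4.557e+07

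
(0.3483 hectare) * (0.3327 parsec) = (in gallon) 9.446e+21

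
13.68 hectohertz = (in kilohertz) 1.368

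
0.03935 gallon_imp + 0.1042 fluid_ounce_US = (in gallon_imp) 0.04003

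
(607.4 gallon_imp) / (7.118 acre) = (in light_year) 1.013e-20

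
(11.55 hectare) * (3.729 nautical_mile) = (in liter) 7.977e+11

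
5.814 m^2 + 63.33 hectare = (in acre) 156.5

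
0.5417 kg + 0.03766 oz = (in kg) 0.5428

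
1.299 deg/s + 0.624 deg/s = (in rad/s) 0.03356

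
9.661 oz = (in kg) 0.2739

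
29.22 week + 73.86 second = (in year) 0.5604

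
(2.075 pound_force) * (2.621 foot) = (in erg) 7.374e+07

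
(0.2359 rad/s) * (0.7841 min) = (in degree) 635.9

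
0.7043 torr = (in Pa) 93.9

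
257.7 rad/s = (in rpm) 2461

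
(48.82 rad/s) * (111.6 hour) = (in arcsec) 4.046e+12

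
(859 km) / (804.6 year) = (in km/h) 0.0001219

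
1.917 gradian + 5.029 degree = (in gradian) 7.505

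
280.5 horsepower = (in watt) 2.092e+05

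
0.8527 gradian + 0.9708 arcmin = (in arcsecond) 2821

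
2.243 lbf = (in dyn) 9.977e+05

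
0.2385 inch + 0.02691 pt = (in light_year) 6.413e-19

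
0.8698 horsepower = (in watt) 648.6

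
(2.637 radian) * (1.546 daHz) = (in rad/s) 40.77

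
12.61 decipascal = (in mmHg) 0.009458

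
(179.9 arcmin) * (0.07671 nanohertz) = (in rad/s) 4.014e-12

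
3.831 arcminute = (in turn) 0.0001774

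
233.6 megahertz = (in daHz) 2.336e+07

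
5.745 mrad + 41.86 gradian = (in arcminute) 2280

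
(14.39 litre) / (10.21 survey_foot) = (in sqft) 0.04977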